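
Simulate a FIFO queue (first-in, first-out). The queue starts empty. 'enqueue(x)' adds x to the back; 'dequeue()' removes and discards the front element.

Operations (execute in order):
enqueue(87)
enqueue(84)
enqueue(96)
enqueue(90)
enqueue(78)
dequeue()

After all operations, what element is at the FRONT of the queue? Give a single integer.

enqueue(87): queue = [87]
enqueue(84): queue = [87, 84]
enqueue(96): queue = [87, 84, 96]
enqueue(90): queue = [87, 84, 96, 90]
enqueue(78): queue = [87, 84, 96, 90, 78]
dequeue(): queue = [84, 96, 90, 78]

Answer: 84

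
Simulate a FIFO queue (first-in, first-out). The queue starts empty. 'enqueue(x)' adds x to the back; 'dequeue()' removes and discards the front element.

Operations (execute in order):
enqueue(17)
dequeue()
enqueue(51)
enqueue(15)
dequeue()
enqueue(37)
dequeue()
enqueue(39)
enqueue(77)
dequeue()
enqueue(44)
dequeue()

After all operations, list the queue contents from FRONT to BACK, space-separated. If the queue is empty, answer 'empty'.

Answer: 77 44

Derivation:
enqueue(17): [17]
dequeue(): []
enqueue(51): [51]
enqueue(15): [51, 15]
dequeue(): [15]
enqueue(37): [15, 37]
dequeue(): [37]
enqueue(39): [37, 39]
enqueue(77): [37, 39, 77]
dequeue(): [39, 77]
enqueue(44): [39, 77, 44]
dequeue(): [77, 44]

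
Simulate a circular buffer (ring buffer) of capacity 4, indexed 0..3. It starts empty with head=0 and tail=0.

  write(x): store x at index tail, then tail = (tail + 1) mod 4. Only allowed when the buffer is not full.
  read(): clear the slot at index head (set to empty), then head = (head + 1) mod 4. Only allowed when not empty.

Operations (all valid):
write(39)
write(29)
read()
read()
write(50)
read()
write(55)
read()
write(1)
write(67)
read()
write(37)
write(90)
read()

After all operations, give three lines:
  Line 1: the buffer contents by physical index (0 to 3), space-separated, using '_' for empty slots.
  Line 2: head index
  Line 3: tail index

write(39): buf=[39 _ _ _], head=0, tail=1, size=1
write(29): buf=[39 29 _ _], head=0, tail=2, size=2
read(): buf=[_ 29 _ _], head=1, tail=2, size=1
read(): buf=[_ _ _ _], head=2, tail=2, size=0
write(50): buf=[_ _ 50 _], head=2, tail=3, size=1
read(): buf=[_ _ _ _], head=3, tail=3, size=0
write(55): buf=[_ _ _ 55], head=3, tail=0, size=1
read(): buf=[_ _ _ _], head=0, tail=0, size=0
write(1): buf=[1 _ _ _], head=0, tail=1, size=1
write(67): buf=[1 67 _ _], head=0, tail=2, size=2
read(): buf=[_ 67 _ _], head=1, tail=2, size=1
write(37): buf=[_ 67 37 _], head=1, tail=3, size=2
write(90): buf=[_ 67 37 90], head=1, tail=0, size=3
read(): buf=[_ _ 37 90], head=2, tail=0, size=2

Answer: _ _ 37 90
2
0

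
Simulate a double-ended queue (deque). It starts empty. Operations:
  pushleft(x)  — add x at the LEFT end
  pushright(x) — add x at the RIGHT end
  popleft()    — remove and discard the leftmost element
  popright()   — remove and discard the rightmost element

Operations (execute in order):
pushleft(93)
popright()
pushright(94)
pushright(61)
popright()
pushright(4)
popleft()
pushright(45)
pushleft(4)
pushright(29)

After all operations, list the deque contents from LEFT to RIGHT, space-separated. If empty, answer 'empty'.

Answer: 4 4 45 29

Derivation:
pushleft(93): [93]
popright(): []
pushright(94): [94]
pushright(61): [94, 61]
popright(): [94]
pushright(4): [94, 4]
popleft(): [4]
pushright(45): [4, 45]
pushleft(4): [4, 4, 45]
pushright(29): [4, 4, 45, 29]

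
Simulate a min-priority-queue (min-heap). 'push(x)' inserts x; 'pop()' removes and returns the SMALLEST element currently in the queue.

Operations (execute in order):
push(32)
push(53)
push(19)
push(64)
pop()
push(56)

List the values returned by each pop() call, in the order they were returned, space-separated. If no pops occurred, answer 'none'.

push(32): heap contents = [32]
push(53): heap contents = [32, 53]
push(19): heap contents = [19, 32, 53]
push(64): heap contents = [19, 32, 53, 64]
pop() → 19: heap contents = [32, 53, 64]
push(56): heap contents = [32, 53, 56, 64]

Answer: 19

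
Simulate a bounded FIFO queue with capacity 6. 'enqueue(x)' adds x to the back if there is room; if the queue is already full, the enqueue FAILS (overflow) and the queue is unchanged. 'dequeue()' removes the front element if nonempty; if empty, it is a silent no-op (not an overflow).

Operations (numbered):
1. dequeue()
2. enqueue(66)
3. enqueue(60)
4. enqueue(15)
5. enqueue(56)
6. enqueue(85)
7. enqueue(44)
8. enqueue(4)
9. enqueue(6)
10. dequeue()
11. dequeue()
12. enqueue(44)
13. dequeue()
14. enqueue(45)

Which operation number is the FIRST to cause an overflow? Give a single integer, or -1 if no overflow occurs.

Answer: 8

Derivation:
1. dequeue(): empty, no-op, size=0
2. enqueue(66): size=1
3. enqueue(60): size=2
4. enqueue(15): size=3
5. enqueue(56): size=4
6. enqueue(85): size=5
7. enqueue(44): size=6
8. enqueue(4): size=6=cap → OVERFLOW (fail)
9. enqueue(6): size=6=cap → OVERFLOW (fail)
10. dequeue(): size=5
11. dequeue(): size=4
12. enqueue(44): size=5
13. dequeue(): size=4
14. enqueue(45): size=5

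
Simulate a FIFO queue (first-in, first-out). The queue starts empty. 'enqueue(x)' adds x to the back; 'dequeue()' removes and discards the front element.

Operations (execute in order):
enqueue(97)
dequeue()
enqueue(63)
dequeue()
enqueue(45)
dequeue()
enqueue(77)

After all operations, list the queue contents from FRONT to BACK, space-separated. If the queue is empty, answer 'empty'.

enqueue(97): [97]
dequeue(): []
enqueue(63): [63]
dequeue(): []
enqueue(45): [45]
dequeue(): []
enqueue(77): [77]

Answer: 77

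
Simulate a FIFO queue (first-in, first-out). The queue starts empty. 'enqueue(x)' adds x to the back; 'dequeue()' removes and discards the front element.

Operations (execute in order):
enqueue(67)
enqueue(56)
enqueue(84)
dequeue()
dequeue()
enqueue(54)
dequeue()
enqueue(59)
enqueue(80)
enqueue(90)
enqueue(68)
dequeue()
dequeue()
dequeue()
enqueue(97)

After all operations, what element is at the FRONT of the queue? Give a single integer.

Answer: 90

Derivation:
enqueue(67): queue = [67]
enqueue(56): queue = [67, 56]
enqueue(84): queue = [67, 56, 84]
dequeue(): queue = [56, 84]
dequeue(): queue = [84]
enqueue(54): queue = [84, 54]
dequeue(): queue = [54]
enqueue(59): queue = [54, 59]
enqueue(80): queue = [54, 59, 80]
enqueue(90): queue = [54, 59, 80, 90]
enqueue(68): queue = [54, 59, 80, 90, 68]
dequeue(): queue = [59, 80, 90, 68]
dequeue(): queue = [80, 90, 68]
dequeue(): queue = [90, 68]
enqueue(97): queue = [90, 68, 97]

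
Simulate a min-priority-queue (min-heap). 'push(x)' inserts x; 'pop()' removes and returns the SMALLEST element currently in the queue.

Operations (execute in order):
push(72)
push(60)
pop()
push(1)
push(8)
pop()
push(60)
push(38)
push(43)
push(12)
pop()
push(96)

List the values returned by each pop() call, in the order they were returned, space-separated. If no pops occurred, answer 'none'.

Answer: 60 1 8

Derivation:
push(72): heap contents = [72]
push(60): heap contents = [60, 72]
pop() → 60: heap contents = [72]
push(1): heap contents = [1, 72]
push(8): heap contents = [1, 8, 72]
pop() → 1: heap contents = [8, 72]
push(60): heap contents = [8, 60, 72]
push(38): heap contents = [8, 38, 60, 72]
push(43): heap contents = [8, 38, 43, 60, 72]
push(12): heap contents = [8, 12, 38, 43, 60, 72]
pop() → 8: heap contents = [12, 38, 43, 60, 72]
push(96): heap contents = [12, 38, 43, 60, 72, 96]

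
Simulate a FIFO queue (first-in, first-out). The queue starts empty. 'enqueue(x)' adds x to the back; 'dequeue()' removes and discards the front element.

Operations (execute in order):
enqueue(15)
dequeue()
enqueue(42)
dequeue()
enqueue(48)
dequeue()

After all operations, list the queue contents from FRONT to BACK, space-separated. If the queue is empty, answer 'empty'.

enqueue(15): [15]
dequeue(): []
enqueue(42): [42]
dequeue(): []
enqueue(48): [48]
dequeue(): []

Answer: empty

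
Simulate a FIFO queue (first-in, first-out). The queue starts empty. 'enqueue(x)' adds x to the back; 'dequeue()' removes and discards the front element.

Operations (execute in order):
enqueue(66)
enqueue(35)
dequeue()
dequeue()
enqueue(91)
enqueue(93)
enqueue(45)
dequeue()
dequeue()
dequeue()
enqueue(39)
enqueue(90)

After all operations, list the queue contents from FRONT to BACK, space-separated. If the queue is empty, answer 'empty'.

Answer: 39 90

Derivation:
enqueue(66): [66]
enqueue(35): [66, 35]
dequeue(): [35]
dequeue(): []
enqueue(91): [91]
enqueue(93): [91, 93]
enqueue(45): [91, 93, 45]
dequeue(): [93, 45]
dequeue(): [45]
dequeue(): []
enqueue(39): [39]
enqueue(90): [39, 90]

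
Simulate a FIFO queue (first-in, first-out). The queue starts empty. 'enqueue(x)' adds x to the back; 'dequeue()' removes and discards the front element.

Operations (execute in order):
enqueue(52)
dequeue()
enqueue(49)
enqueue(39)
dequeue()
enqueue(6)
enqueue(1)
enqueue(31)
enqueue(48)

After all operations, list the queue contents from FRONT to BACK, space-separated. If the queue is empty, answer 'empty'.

enqueue(52): [52]
dequeue(): []
enqueue(49): [49]
enqueue(39): [49, 39]
dequeue(): [39]
enqueue(6): [39, 6]
enqueue(1): [39, 6, 1]
enqueue(31): [39, 6, 1, 31]
enqueue(48): [39, 6, 1, 31, 48]

Answer: 39 6 1 31 48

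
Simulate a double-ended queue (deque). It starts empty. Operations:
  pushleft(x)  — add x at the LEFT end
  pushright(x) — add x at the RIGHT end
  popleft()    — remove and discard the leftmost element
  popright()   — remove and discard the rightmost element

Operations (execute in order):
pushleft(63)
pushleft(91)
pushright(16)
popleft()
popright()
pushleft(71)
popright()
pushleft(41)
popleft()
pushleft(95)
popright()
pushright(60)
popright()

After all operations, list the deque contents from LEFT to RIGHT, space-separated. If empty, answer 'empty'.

Answer: 95

Derivation:
pushleft(63): [63]
pushleft(91): [91, 63]
pushright(16): [91, 63, 16]
popleft(): [63, 16]
popright(): [63]
pushleft(71): [71, 63]
popright(): [71]
pushleft(41): [41, 71]
popleft(): [71]
pushleft(95): [95, 71]
popright(): [95]
pushright(60): [95, 60]
popright(): [95]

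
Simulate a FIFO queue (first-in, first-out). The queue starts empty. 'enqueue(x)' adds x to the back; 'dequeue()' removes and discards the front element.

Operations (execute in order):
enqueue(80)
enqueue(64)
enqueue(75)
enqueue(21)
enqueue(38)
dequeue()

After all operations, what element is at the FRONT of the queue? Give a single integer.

Answer: 64

Derivation:
enqueue(80): queue = [80]
enqueue(64): queue = [80, 64]
enqueue(75): queue = [80, 64, 75]
enqueue(21): queue = [80, 64, 75, 21]
enqueue(38): queue = [80, 64, 75, 21, 38]
dequeue(): queue = [64, 75, 21, 38]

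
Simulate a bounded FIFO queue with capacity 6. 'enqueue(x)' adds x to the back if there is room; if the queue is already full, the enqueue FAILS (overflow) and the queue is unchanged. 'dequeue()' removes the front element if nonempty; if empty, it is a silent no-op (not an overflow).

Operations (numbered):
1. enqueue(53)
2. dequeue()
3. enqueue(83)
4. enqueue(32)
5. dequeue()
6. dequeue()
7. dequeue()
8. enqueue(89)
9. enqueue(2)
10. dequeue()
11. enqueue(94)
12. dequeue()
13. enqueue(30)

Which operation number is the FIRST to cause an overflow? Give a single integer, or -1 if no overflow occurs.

1. enqueue(53): size=1
2. dequeue(): size=0
3. enqueue(83): size=1
4. enqueue(32): size=2
5. dequeue(): size=1
6. dequeue(): size=0
7. dequeue(): empty, no-op, size=0
8. enqueue(89): size=1
9. enqueue(2): size=2
10. dequeue(): size=1
11. enqueue(94): size=2
12. dequeue(): size=1
13. enqueue(30): size=2

Answer: -1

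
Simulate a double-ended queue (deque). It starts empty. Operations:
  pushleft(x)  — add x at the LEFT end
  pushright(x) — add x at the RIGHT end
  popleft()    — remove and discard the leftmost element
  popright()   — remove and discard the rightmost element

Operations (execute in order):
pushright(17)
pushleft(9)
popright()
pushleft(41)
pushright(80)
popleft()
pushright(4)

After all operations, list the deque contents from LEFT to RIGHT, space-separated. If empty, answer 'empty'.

Answer: 9 80 4

Derivation:
pushright(17): [17]
pushleft(9): [9, 17]
popright(): [9]
pushleft(41): [41, 9]
pushright(80): [41, 9, 80]
popleft(): [9, 80]
pushright(4): [9, 80, 4]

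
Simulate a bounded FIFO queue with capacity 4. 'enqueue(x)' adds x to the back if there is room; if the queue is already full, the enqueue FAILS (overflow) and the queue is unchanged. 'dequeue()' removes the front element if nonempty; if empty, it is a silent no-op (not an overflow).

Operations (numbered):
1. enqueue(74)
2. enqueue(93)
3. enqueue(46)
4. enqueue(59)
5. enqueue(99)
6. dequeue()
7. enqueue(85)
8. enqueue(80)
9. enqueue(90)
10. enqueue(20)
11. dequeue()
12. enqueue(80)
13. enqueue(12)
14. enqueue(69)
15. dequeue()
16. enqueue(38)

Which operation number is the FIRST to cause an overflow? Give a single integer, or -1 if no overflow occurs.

Answer: 5

Derivation:
1. enqueue(74): size=1
2. enqueue(93): size=2
3. enqueue(46): size=3
4. enqueue(59): size=4
5. enqueue(99): size=4=cap → OVERFLOW (fail)
6. dequeue(): size=3
7. enqueue(85): size=4
8. enqueue(80): size=4=cap → OVERFLOW (fail)
9. enqueue(90): size=4=cap → OVERFLOW (fail)
10. enqueue(20): size=4=cap → OVERFLOW (fail)
11. dequeue(): size=3
12. enqueue(80): size=4
13. enqueue(12): size=4=cap → OVERFLOW (fail)
14. enqueue(69): size=4=cap → OVERFLOW (fail)
15. dequeue(): size=3
16. enqueue(38): size=4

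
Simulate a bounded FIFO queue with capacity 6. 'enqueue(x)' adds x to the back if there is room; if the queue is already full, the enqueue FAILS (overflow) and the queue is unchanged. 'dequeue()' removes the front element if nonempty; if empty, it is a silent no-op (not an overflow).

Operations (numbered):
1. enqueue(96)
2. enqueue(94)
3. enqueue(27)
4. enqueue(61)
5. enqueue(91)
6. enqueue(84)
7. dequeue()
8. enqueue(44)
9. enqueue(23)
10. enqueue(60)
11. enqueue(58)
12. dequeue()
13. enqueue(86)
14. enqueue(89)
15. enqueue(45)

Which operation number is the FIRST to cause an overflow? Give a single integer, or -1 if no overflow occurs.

1. enqueue(96): size=1
2. enqueue(94): size=2
3. enqueue(27): size=3
4. enqueue(61): size=4
5. enqueue(91): size=5
6. enqueue(84): size=6
7. dequeue(): size=5
8. enqueue(44): size=6
9. enqueue(23): size=6=cap → OVERFLOW (fail)
10. enqueue(60): size=6=cap → OVERFLOW (fail)
11. enqueue(58): size=6=cap → OVERFLOW (fail)
12. dequeue(): size=5
13. enqueue(86): size=6
14. enqueue(89): size=6=cap → OVERFLOW (fail)
15. enqueue(45): size=6=cap → OVERFLOW (fail)

Answer: 9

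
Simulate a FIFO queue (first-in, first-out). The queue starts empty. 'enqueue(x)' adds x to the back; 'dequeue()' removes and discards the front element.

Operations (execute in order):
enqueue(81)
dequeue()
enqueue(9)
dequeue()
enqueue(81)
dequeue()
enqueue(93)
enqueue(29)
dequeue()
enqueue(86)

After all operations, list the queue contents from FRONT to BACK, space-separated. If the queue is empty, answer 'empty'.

Answer: 29 86

Derivation:
enqueue(81): [81]
dequeue(): []
enqueue(9): [9]
dequeue(): []
enqueue(81): [81]
dequeue(): []
enqueue(93): [93]
enqueue(29): [93, 29]
dequeue(): [29]
enqueue(86): [29, 86]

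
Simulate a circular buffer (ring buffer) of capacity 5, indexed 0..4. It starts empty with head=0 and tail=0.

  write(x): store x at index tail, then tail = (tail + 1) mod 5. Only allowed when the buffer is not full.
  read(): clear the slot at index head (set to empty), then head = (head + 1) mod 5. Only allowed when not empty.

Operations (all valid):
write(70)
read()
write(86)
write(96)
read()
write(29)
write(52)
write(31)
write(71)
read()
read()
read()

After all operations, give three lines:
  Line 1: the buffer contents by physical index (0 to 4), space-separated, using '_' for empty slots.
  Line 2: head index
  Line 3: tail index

Answer: 31 71 _ _ _
0
2

Derivation:
write(70): buf=[70 _ _ _ _], head=0, tail=1, size=1
read(): buf=[_ _ _ _ _], head=1, tail=1, size=0
write(86): buf=[_ 86 _ _ _], head=1, tail=2, size=1
write(96): buf=[_ 86 96 _ _], head=1, tail=3, size=2
read(): buf=[_ _ 96 _ _], head=2, tail=3, size=1
write(29): buf=[_ _ 96 29 _], head=2, tail=4, size=2
write(52): buf=[_ _ 96 29 52], head=2, tail=0, size=3
write(31): buf=[31 _ 96 29 52], head=2, tail=1, size=4
write(71): buf=[31 71 96 29 52], head=2, tail=2, size=5
read(): buf=[31 71 _ 29 52], head=3, tail=2, size=4
read(): buf=[31 71 _ _ 52], head=4, tail=2, size=3
read(): buf=[31 71 _ _ _], head=0, tail=2, size=2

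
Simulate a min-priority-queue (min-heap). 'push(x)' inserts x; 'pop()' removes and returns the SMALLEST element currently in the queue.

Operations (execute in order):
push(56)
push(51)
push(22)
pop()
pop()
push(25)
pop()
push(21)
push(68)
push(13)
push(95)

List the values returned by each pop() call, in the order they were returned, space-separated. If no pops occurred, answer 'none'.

push(56): heap contents = [56]
push(51): heap contents = [51, 56]
push(22): heap contents = [22, 51, 56]
pop() → 22: heap contents = [51, 56]
pop() → 51: heap contents = [56]
push(25): heap contents = [25, 56]
pop() → 25: heap contents = [56]
push(21): heap contents = [21, 56]
push(68): heap contents = [21, 56, 68]
push(13): heap contents = [13, 21, 56, 68]
push(95): heap contents = [13, 21, 56, 68, 95]

Answer: 22 51 25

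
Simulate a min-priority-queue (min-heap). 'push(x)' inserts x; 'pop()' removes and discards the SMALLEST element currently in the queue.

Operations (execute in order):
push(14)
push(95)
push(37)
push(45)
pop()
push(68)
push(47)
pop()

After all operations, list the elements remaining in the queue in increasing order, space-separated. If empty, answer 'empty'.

Answer: 45 47 68 95

Derivation:
push(14): heap contents = [14]
push(95): heap contents = [14, 95]
push(37): heap contents = [14, 37, 95]
push(45): heap contents = [14, 37, 45, 95]
pop() → 14: heap contents = [37, 45, 95]
push(68): heap contents = [37, 45, 68, 95]
push(47): heap contents = [37, 45, 47, 68, 95]
pop() → 37: heap contents = [45, 47, 68, 95]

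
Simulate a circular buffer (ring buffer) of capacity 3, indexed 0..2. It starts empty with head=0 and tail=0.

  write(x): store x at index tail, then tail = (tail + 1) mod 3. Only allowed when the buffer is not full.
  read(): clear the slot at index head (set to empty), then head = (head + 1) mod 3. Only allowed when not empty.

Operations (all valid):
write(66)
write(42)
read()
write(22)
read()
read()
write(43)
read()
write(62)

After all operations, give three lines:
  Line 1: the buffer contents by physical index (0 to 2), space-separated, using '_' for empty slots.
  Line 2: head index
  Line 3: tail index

Answer: _ 62 _
1
2

Derivation:
write(66): buf=[66 _ _], head=0, tail=1, size=1
write(42): buf=[66 42 _], head=0, tail=2, size=2
read(): buf=[_ 42 _], head=1, tail=2, size=1
write(22): buf=[_ 42 22], head=1, tail=0, size=2
read(): buf=[_ _ 22], head=2, tail=0, size=1
read(): buf=[_ _ _], head=0, tail=0, size=0
write(43): buf=[43 _ _], head=0, tail=1, size=1
read(): buf=[_ _ _], head=1, tail=1, size=0
write(62): buf=[_ 62 _], head=1, tail=2, size=1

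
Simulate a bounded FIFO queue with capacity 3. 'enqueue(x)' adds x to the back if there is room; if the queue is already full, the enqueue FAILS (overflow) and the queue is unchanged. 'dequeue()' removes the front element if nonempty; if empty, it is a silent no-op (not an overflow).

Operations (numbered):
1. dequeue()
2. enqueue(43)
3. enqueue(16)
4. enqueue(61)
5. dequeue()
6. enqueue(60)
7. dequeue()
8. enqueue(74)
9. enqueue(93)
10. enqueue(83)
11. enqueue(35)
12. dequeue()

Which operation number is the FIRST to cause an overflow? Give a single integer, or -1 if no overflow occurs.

1. dequeue(): empty, no-op, size=0
2. enqueue(43): size=1
3. enqueue(16): size=2
4. enqueue(61): size=3
5. dequeue(): size=2
6. enqueue(60): size=3
7. dequeue(): size=2
8. enqueue(74): size=3
9. enqueue(93): size=3=cap → OVERFLOW (fail)
10. enqueue(83): size=3=cap → OVERFLOW (fail)
11. enqueue(35): size=3=cap → OVERFLOW (fail)
12. dequeue(): size=2

Answer: 9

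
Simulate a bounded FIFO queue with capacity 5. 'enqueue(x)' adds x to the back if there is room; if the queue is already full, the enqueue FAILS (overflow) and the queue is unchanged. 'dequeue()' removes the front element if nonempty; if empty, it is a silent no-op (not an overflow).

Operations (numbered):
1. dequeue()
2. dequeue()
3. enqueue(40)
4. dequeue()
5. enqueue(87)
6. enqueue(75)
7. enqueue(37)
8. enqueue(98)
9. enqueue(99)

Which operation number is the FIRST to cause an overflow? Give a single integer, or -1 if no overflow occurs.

1. dequeue(): empty, no-op, size=0
2. dequeue(): empty, no-op, size=0
3. enqueue(40): size=1
4. dequeue(): size=0
5. enqueue(87): size=1
6. enqueue(75): size=2
7. enqueue(37): size=3
8. enqueue(98): size=4
9. enqueue(99): size=5

Answer: -1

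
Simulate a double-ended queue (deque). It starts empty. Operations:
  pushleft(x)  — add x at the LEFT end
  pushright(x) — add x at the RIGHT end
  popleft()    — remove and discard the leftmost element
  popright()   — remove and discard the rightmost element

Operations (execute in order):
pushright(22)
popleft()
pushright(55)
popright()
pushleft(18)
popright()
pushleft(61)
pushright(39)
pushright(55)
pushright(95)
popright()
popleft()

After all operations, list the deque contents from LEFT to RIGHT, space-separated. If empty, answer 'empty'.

pushright(22): [22]
popleft(): []
pushright(55): [55]
popright(): []
pushleft(18): [18]
popright(): []
pushleft(61): [61]
pushright(39): [61, 39]
pushright(55): [61, 39, 55]
pushright(95): [61, 39, 55, 95]
popright(): [61, 39, 55]
popleft(): [39, 55]

Answer: 39 55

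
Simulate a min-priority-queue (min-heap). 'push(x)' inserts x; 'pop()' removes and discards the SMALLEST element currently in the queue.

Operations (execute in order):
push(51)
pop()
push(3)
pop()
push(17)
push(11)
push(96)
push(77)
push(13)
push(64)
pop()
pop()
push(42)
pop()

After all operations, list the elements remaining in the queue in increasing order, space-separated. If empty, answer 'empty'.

push(51): heap contents = [51]
pop() → 51: heap contents = []
push(3): heap contents = [3]
pop() → 3: heap contents = []
push(17): heap contents = [17]
push(11): heap contents = [11, 17]
push(96): heap contents = [11, 17, 96]
push(77): heap contents = [11, 17, 77, 96]
push(13): heap contents = [11, 13, 17, 77, 96]
push(64): heap contents = [11, 13, 17, 64, 77, 96]
pop() → 11: heap contents = [13, 17, 64, 77, 96]
pop() → 13: heap contents = [17, 64, 77, 96]
push(42): heap contents = [17, 42, 64, 77, 96]
pop() → 17: heap contents = [42, 64, 77, 96]

Answer: 42 64 77 96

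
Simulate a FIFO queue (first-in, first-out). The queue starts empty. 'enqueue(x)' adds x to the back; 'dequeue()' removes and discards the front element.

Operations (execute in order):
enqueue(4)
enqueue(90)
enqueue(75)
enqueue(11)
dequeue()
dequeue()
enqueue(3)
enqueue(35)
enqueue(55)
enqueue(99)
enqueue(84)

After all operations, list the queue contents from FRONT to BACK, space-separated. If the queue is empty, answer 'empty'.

Answer: 75 11 3 35 55 99 84

Derivation:
enqueue(4): [4]
enqueue(90): [4, 90]
enqueue(75): [4, 90, 75]
enqueue(11): [4, 90, 75, 11]
dequeue(): [90, 75, 11]
dequeue(): [75, 11]
enqueue(3): [75, 11, 3]
enqueue(35): [75, 11, 3, 35]
enqueue(55): [75, 11, 3, 35, 55]
enqueue(99): [75, 11, 3, 35, 55, 99]
enqueue(84): [75, 11, 3, 35, 55, 99, 84]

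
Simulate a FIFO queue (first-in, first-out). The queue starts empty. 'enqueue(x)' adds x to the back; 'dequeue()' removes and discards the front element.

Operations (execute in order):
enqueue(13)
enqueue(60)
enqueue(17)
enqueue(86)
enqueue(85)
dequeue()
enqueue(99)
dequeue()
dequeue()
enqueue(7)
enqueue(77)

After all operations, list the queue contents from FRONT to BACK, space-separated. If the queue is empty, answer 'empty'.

enqueue(13): [13]
enqueue(60): [13, 60]
enqueue(17): [13, 60, 17]
enqueue(86): [13, 60, 17, 86]
enqueue(85): [13, 60, 17, 86, 85]
dequeue(): [60, 17, 86, 85]
enqueue(99): [60, 17, 86, 85, 99]
dequeue(): [17, 86, 85, 99]
dequeue(): [86, 85, 99]
enqueue(7): [86, 85, 99, 7]
enqueue(77): [86, 85, 99, 7, 77]

Answer: 86 85 99 7 77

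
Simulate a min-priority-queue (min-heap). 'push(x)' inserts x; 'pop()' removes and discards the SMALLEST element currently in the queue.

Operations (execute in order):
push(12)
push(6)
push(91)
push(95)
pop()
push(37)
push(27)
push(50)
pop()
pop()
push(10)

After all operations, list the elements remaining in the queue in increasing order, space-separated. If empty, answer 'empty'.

push(12): heap contents = [12]
push(6): heap contents = [6, 12]
push(91): heap contents = [6, 12, 91]
push(95): heap contents = [6, 12, 91, 95]
pop() → 6: heap contents = [12, 91, 95]
push(37): heap contents = [12, 37, 91, 95]
push(27): heap contents = [12, 27, 37, 91, 95]
push(50): heap contents = [12, 27, 37, 50, 91, 95]
pop() → 12: heap contents = [27, 37, 50, 91, 95]
pop() → 27: heap contents = [37, 50, 91, 95]
push(10): heap contents = [10, 37, 50, 91, 95]

Answer: 10 37 50 91 95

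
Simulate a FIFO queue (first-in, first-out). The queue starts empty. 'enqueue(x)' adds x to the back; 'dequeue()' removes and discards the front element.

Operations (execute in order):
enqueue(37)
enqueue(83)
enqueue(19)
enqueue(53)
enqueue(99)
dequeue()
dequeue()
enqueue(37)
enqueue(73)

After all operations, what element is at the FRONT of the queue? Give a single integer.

enqueue(37): queue = [37]
enqueue(83): queue = [37, 83]
enqueue(19): queue = [37, 83, 19]
enqueue(53): queue = [37, 83, 19, 53]
enqueue(99): queue = [37, 83, 19, 53, 99]
dequeue(): queue = [83, 19, 53, 99]
dequeue(): queue = [19, 53, 99]
enqueue(37): queue = [19, 53, 99, 37]
enqueue(73): queue = [19, 53, 99, 37, 73]

Answer: 19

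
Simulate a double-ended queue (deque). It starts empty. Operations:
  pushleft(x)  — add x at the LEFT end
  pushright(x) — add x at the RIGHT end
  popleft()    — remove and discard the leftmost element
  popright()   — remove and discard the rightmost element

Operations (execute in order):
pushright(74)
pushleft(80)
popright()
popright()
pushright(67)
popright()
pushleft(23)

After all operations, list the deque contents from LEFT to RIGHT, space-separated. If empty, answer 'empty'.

Answer: 23

Derivation:
pushright(74): [74]
pushleft(80): [80, 74]
popright(): [80]
popright(): []
pushright(67): [67]
popright(): []
pushleft(23): [23]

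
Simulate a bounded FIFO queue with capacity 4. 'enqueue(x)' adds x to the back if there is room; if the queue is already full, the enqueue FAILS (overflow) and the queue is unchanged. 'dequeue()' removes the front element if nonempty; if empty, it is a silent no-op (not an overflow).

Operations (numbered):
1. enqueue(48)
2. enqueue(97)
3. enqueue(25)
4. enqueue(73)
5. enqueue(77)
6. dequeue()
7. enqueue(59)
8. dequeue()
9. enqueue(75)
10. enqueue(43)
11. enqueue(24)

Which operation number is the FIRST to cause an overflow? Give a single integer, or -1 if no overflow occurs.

Answer: 5

Derivation:
1. enqueue(48): size=1
2. enqueue(97): size=2
3. enqueue(25): size=3
4. enqueue(73): size=4
5. enqueue(77): size=4=cap → OVERFLOW (fail)
6. dequeue(): size=3
7. enqueue(59): size=4
8. dequeue(): size=3
9. enqueue(75): size=4
10. enqueue(43): size=4=cap → OVERFLOW (fail)
11. enqueue(24): size=4=cap → OVERFLOW (fail)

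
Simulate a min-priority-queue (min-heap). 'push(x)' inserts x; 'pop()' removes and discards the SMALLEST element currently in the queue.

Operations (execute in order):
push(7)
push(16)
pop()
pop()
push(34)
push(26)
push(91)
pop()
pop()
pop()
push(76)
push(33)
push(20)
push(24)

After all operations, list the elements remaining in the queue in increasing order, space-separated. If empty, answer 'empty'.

push(7): heap contents = [7]
push(16): heap contents = [7, 16]
pop() → 7: heap contents = [16]
pop() → 16: heap contents = []
push(34): heap contents = [34]
push(26): heap contents = [26, 34]
push(91): heap contents = [26, 34, 91]
pop() → 26: heap contents = [34, 91]
pop() → 34: heap contents = [91]
pop() → 91: heap contents = []
push(76): heap contents = [76]
push(33): heap contents = [33, 76]
push(20): heap contents = [20, 33, 76]
push(24): heap contents = [20, 24, 33, 76]

Answer: 20 24 33 76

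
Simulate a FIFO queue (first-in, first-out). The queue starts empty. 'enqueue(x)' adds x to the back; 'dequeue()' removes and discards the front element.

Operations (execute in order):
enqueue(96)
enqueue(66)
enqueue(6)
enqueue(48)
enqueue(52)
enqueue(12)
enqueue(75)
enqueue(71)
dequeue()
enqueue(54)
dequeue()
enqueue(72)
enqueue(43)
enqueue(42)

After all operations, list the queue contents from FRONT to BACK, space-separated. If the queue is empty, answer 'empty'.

Answer: 6 48 52 12 75 71 54 72 43 42

Derivation:
enqueue(96): [96]
enqueue(66): [96, 66]
enqueue(6): [96, 66, 6]
enqueue(48): [96, 66, 6, 48]
enqueue(52): [96, 66, 6, 48, 52]
enqueue(12): [96, 66, 6, 48, 52, 12]
enqueue(75): [96, 66, 6, 48, 52, 12, 75]
enqueue(71): [96, 66, 6, 48, 52, 12, 75, 71]
dequeue(): [66, 6, 48, 52, 12, 75, 71]
enqueue(54): [66, 6, 48, 52, 12, 75, 71, 54]
dequeue(): [6, 48, 52, 12, 75, 71, 54]
enqueue(72): [6, 48, 52, 12, 75, 71, 54, 72]
enqueue(43): [6, 48, 52, 12, 75, 71, 54, 72, 43]
enqueue(42): [6, 48, 52, 12, 75, 71, 54, 72, 43, 42]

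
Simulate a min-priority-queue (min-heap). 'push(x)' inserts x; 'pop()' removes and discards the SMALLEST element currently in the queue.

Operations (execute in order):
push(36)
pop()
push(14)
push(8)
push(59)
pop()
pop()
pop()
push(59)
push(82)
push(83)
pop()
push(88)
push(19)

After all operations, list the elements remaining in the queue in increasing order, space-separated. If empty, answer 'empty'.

Answer: 19 82 83 88

Derivation:
push(36): heap contents = [36]
pop() → 36: heap contents = []
push(14): heap contents = [14]
push(8): heap contents = [8, 14]
push(59): heap contents = [8, 14, 59]
pop() → 8: heap contents = [14, 59]
pop() → 14: heap contents = [59]
pop() → 59: heap contents = []
push(59): heap contents = [59]
push(82): heap contents = [59, 82]
push(83): heap contents = [59, 82, 83]
pop() → 59: heap contents = [82, 83]
push(88): heap contents = [82, 83, 88]
push(19): heap contents = [19, 82, 83, 88]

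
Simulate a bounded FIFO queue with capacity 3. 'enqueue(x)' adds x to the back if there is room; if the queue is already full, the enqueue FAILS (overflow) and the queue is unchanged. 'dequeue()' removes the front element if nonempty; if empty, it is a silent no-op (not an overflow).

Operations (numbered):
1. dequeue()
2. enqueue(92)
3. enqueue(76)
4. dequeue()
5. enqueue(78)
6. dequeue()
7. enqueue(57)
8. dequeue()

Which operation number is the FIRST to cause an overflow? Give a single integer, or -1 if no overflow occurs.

Answer: -1

Derivation:
1. dequeue(): empty, no-op, size=0
2. enqueue(92): size=1
3. enqueue(76): size=2
4. dequeue(): size=1
5. enqueue(78): size=2
6. dequeue(): size=1
7. enqueue(57): size=2
8. dequeue(): size=1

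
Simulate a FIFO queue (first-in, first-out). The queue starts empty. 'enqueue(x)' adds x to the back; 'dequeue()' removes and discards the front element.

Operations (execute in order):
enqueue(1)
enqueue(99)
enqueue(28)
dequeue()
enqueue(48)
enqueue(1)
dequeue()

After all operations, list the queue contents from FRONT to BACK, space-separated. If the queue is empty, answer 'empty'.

enqueue(1): [1]
enqueue(99): [1, 99]
enqueue(28): [1, 99, 28]
dequeue(): [99, 28]
enqueue(48): [99, 28, 48]
enqueue(1): [99, 28, 48, 1]
dequeue(): [28, 48, 1]

Answer: 28 48 1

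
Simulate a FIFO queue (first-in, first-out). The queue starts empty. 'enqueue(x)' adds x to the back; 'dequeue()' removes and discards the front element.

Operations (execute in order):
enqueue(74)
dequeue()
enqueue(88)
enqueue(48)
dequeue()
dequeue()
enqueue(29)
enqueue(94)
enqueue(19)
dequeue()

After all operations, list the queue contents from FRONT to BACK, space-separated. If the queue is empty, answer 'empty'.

Answer: 94 19

Derivation:
enqueue(74): [74]
dequeue(): []
enqueue(88): [88]
enqueue(48): [88, 48]
dequeue(): [48]
dequeue(): []
enqueue(29): [29]
enqueue(94): [29, 94]
enqueue(19): [29, 94, 19]
dequeue(): [94, 19]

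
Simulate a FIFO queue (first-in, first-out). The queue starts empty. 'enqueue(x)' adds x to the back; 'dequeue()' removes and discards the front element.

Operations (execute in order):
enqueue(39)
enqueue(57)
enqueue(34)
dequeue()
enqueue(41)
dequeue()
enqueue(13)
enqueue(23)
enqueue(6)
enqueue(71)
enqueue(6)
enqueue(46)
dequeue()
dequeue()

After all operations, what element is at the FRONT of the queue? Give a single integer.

Answer: 13

Derivation:
enqueue(39): queue = [39]
enqueue(57): queue = [39, 57]
enqueue(34): queue = [39, 57, 34]
dequeue(): queue = [57, 34]
enqueue(41): queue = [57, 34, 41]
dequeue(): queue = [34, 41]
enqueue(13): queue = [34, 41, 13]
enqueue(23): queue = [34, 41, 13, 23]
enqueue(6): queue = [34, 41, 13, 23, 6]
enqueue(71): queue = [34, 41, 13, 23, 6, 71]
enqueue(6): queue = [34, 41, 13, 23, 6, 71, 6]
enqueue(46): queue = [34, 41, 13, 23, 6, 71, 6, 46]
dequeue(): queue = [41, 13, 23, 6, 71, 6, 46]
dequeue(): queue = [13, 23, 6, 71, 6, 46]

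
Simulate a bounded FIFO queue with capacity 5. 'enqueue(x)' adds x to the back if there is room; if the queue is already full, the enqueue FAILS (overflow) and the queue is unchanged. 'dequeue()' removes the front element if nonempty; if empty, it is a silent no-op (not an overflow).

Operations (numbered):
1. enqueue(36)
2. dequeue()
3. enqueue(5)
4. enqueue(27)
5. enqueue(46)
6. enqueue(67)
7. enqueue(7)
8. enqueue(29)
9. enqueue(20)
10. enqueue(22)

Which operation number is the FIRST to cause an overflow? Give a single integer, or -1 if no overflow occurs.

Answer: 8

Derivation:
1. enqueue(36): size=1
2. dequeue(): size=0
3. enqueue(5): size=1
4. enqueue(27): size=2
5. enqueue(46): size=3
6. enqueue(67): size=4
7. enqueue(7): size=5
8. enqueue(29): size=5=cap → OVERFLOW (fail)
9. enqueue(20): size=5=cap → OVERFLOW (fail)
10. enqueue(22): size=5=cap → OVERFLOW (fail)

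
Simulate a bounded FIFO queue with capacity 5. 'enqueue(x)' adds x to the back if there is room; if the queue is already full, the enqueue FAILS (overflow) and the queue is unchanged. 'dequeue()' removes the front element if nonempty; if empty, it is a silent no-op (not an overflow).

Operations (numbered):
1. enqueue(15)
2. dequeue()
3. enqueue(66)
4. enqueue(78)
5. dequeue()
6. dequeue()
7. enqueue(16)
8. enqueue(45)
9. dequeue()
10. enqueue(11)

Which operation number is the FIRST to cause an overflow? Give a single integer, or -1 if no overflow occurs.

1. enqueue(15): size=1
2. dequeue(): size=0
3. enqueue(66): size=1
4. enqueue(78): size=2
5. dequeue(): size=1
6. dequeue(): size=0
7. enqueue(16): size=1
8. enqueue(45): size=2
9. dequeue(): size=1
10. enqueue(11): size=2

Answer: -1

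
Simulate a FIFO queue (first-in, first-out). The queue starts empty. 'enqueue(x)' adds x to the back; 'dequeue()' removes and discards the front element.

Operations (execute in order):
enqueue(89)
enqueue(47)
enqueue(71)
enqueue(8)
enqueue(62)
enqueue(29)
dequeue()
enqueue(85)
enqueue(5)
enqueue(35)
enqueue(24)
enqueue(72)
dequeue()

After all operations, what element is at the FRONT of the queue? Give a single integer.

Answer: 71

Derivation:
enqueue(89): queue = [89]
enqueue(47): queue = [89, 47]
enqueue(71): queue = [89, 47, 71]
enqueue(8): queue = [89, 47, 71, 8]
enqueue(62): queue = [89, 47, 71, 8, 62]
enqueue(29): queue = [89, 47, 71, 8, 62, 29]
dequeue(): queue = [47, 71, 8, 62, 29]
enqueue(85): queue = [47, 71, 8, 62, 29, 85]
enqueue(5): queue = [47, 71, 8, 62, 29, 85, 5]
enqueue(35): queue = [47, 71, 8, 62, 29, 85, 5, 35]
enqueue(24): queue = [47, 71, 8, 62, 29, 85, 5, 35, 24]
enqueue(72): queue = [47, 71, 8, 62, 29, 85, 5, 35, 24, 72]
dequeue(): queue = [71, 8, 62, 29, 85, 5, 35, 24, 72]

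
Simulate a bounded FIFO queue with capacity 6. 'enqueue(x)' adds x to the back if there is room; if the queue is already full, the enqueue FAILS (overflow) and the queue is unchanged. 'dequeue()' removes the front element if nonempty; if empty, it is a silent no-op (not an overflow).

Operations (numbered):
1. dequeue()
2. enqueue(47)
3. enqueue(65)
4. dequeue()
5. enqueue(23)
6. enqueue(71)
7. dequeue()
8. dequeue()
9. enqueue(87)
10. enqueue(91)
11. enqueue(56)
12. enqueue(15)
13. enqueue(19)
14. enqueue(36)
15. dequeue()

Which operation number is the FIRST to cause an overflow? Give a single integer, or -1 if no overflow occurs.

Answer: 14

Derivation:
1. dequeue(): empty, no-op, size=0
2. enqueue(47): size=1
3. enqueue(65): size=2
4. dequeue(): size=1
5. enqueue(23): size=2
6. enqueue(71): size=3
7. dequeue(): size=2
8. dequeue(): size=1
9. enqueue(87): size=2
10. enqueue(91): size=3
11. enqueue(56): size=4
12. enqueue(15): size=5
13. enqueue(19): size=6
14. enqueue(36): size=6=cap → OVERFLOW (fail)
15. dequeue(): size=5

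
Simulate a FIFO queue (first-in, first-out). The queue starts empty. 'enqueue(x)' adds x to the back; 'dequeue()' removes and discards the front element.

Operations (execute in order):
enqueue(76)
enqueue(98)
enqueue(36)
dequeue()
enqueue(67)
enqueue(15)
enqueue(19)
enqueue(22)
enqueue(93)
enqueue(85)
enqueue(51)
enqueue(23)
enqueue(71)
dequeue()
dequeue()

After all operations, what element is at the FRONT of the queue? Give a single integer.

Answer: 67

Derivation:
enqueue(76): queue = [76]
enqueue(98): queue = [76, 98]
enqueue(36): queue = [76, 98, 36]
dequeue(): queue = [98, 36]
enqueue(67): queue = [98, 36, 67]
enqueue(15): queue = [98, 36, 67, 15]
enqueue(19): queue = [98, 36, 67, 15, 19]
enqueue(22): queue = [98, 36, 67, 15, 19, 22]
enqueue(93): queue = [98, 36, 67, 15, 19, 22, 93]
enqueue(85): queue = [98, 36, 67, 15, 19, 22, 93, 85]
enqueue(51): queue = [98, 36, 67, 15, 19, 22, 93, 85, 51]
enqueue(23): queue = [98, 36, 67, 15, 19, 22, 93, 85, 51, 23]
enqueue(71): queue = [98, 36, 67, 15, 19, 22, 93, 85, 51, 23, 71]
dequeue(): queue = [36, 67, 15, 19, 22, 93, 85, 51, 23, 71]
dequeue(): queue = [67, 15, 19, 22, 93, 85, 51, 23, 71]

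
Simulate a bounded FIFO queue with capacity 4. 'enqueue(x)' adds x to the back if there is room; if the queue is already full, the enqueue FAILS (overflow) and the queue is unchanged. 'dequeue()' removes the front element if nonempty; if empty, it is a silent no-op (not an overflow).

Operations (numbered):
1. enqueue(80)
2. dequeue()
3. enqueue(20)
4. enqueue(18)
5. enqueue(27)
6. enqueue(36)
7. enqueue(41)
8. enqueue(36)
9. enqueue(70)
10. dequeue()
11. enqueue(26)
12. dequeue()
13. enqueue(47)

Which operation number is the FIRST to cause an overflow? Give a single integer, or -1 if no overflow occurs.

Answer: 7

Derivation:
1. enqueue(80): size=1
2. dequeue(): size=0
3. enqueue(20): size=1
4. enqueue(18): size=2
5. enqueue(27): size=3
6. enqueue(36): size=4
7. enqueue(41): size=4=cap → OVERFLOW (fail)
8. enqueue(36): size=4=cap → OVERFLOW (fail)
9. enqueue(70): size=4=cap → OVERFLOW (fail)
10. dequeue(): size=3
11. enqueue(26): size=4
12. dequeue(): size=3
13. enqueue(47): size=4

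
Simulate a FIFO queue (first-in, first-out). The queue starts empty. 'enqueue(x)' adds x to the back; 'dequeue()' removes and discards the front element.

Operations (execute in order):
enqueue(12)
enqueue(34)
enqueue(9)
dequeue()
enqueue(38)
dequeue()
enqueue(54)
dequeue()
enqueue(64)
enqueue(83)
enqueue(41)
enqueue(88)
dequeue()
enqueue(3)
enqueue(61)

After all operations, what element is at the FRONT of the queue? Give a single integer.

Answer: 54

Derivation:
enqueue(12): queue = [12]
enqueue(34): queue = [12, 34]
enqueue(9): queue = [12, 34, 9]
dequeue(): queue = [34, 9]
enqueue(38): queue = [34, 9, 38]
dequeue(): queue = [9, 38]
enqueue(54): queue = [9, 38, 54]
dequeue(): queue = [38, 54]
enqueue(64): queue = [38, 54, 64]
enqueue(83): queue = [38, 54, 64, 83]
enqueue(41): queue = [38, 54, 64, 83, 41]
enqueue(88): queue = [38, 54, 64, 83, 41, 88]
dequeue(): queue = [54, 64, 83, 41, 88]
enqueue(3): queue = [54, 64, 83, 41, 88, 3]
enqueue(61): queue = [54, 64, 83, 41, 88, 3, 61]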